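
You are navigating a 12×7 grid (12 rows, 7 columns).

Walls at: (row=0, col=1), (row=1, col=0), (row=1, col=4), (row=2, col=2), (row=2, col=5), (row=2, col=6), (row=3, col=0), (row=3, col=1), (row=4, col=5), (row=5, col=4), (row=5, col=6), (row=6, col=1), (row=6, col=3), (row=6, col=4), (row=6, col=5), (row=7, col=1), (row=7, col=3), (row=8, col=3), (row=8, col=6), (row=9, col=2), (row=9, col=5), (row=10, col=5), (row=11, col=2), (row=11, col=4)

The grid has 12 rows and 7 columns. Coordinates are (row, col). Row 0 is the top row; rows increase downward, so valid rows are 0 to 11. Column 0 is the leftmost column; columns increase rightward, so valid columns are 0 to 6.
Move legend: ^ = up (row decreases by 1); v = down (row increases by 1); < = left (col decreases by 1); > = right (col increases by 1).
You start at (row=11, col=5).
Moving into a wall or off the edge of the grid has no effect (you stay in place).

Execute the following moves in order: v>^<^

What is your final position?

Answer: Final position: (row=9, col=6)

Derivation:
Start: (row=11, col=5)
  v (down): blocked, stay at (row=11, col=5)
  > (right): (row=11, col=5) -> (row=11, col=6)
  ^ (up): (row=11, col=6) -> (row=10, col=6)
  < (left): blocked, stay at (row=10, col=6)
  ^ (up): (row=10, col=6) -> (row=9, col=6)
Final: (row=9, col=6)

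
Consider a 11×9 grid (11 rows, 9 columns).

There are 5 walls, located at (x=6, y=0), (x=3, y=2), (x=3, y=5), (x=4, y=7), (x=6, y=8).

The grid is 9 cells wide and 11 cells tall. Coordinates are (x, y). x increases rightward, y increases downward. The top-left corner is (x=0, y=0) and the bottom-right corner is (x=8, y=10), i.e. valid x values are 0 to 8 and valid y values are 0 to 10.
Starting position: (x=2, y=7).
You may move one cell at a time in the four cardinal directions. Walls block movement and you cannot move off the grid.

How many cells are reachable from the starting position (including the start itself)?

BFS flood-fill from (x=2, y=7):
  Distance 0: (x=2, y=7)
  Distance 1: (x=2, y=6), (x=1, y=7), (x=3, y=7), (x=2, y=8)
  Distance 2: (x=2, y=5), (x=1, y=6), (x=3, y=6), (x=0, y=7), (x=1, y=8), (x=3, y=8), (x=2, y=9)
  Distance 3: (x=2, y=4), (x=1, y=5), (x=0, y=6), (x=4, y=6), (x=0, y=8), (x=4, y=8), (x=1, y=9), (x=3, y=9), (x=2, y=10)
  Distance 4: (x=2, y=3), (x=1, y=4), (x=3, y=4), (x=0, y=5), (x=4, y=5), (x=5, y=6), (x=5, y=8), (x=0, y=9), (x=4, y=9), (x=1, y=10), (x=3, y=10)
  Distance 5: (x=2, y=2), (x=1, y=3), (x=3, y=3), (x=0, y=4), (x=4, y=4), (x=5, y=5), (x=6, y=6), (x=5, y=7), (x=5, y=9), (x=0, y=10), (x=4, y=10)
  Distance 6: (x=2, y=1), (x=1, y=2), (x=0, y=3), (x=4, y=3), (x=5, y=4), (x=6, y=5), (x=7, y=6), (x=6, y=7), (x=6, y=9), (x=5, y=10)
  Distance 7: (x=2, y=0), (x=1, y=1), (x=3, y=1), (x=0, y=2), (x=4, y=2), (x=5, y=3), (x=6, y=4), (x=7, y=5), (x=8, y=6), (x=7, y=7), (x=7, y=9), (x=6, y=10)
  Distance 8: (x=1, y=0), (x=3, y=0), (x=0, y=1), (x=4, y=1), (x=5, y=2), (x=6, y=3), (x=7, y=4), (x=8, y=5), (x=8, y=7), (x=7, y=8), (x=8, y=9), (x=7, y=10)
  Distance 9: (x=0, y=0), (x=4, y=0), (x=5, y=1), (x=6, y=2), (x=7, y=3), (x=8, y=4), (x=8, y=8), (x=8, y=10)
  Distance 10: (x=5, y=0), (x=6, y=1), (x=7, y=2), (x=8, y=3)
  Distance 11: (x=7, y=1), (x=8, y=2)
  Distance 12: (x=7, y=0), (x=8, y=1)
  Distance 13: (x=8, y=0)
Total reachable: 94 (grid has 94 open cells total)

Answer: Reachable cells: 94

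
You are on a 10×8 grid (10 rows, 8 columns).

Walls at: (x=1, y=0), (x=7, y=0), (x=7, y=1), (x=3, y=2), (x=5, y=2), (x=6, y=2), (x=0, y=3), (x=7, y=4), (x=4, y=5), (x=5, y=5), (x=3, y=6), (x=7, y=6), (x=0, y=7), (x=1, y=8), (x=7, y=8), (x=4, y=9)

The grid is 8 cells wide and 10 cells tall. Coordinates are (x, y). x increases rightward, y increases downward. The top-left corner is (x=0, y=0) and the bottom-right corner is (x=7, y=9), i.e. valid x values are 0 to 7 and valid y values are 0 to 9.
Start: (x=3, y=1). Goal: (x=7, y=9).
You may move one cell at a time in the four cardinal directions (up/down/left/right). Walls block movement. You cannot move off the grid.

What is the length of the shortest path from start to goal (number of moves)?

Answer: Shortest path length: 12

Derivation:
BFS from (x=3, y=1) until reaching (x=7, y=9):
  Distance 0: (x=3, y=1)
  Distance 1: (x=3, y=0), (x=2, y=1), (x=4, y=1)
  Distance 2: (x=2, y=0), (x=4, y=0), (x=1, y=1), (x=5, y=1), (x=2, y=2), (x=4, y=2)
  Distance 3: (x=5, y=0), (x=0, y=1), (x=6, y=1), (x=1, y=2), (x=2, y=3), (x=4, y=3)
  Distance 4: (x=0, y=0), (x=6, y=0), (x=0, y=2), (x=1, y=3), (x=3, y=3), (x=5, y=3), (x=2, y=4), (x=4, y=4)
  Distance 5: (x=6, y=3), (x=1, y=4), (x=3, y=4), (x=5, y=4), (x=2, y=5)
  Distance 6: (x=7, y=3), (x=0, y=4), (x=6, y=4), (x=1, y=5), (x=3, y=5), (x=2, y=6)
  Distance 7: (x=7, y=2), (x=0, y=5), (x=6, y=5), (x=1, y=6), (x=2, y=7)
  Distance 8: (x=7, y=5), (x=0, y=6), (x=6, y=6), (x=1, y=7), (x=3, y=7), (x=2, y=8)
  Distance 9: (x=5, y=6), (x=4, y=7), (x=6, y=7), (x=3, y=8), (x=2, y=9)
  Distance 10: (x=4, y=6), (x=5, y=7), (x=7, y=7), (x=4, y=8), (x=6, y=8), (x=1, y=9), (x=3, y=9)
  Distance 11: (x=5, y=8), (x=0, y=9), (x=6, y=9)
  Distance 12: (x=0, y=8), (x=5, y=9), (x=7, y=9)  <- goal reached here
One shortest path (12 moves): (x=3, y=1) -> (x=4, y=1) -> (x=4, y=2) -> (x=4, y=3) -> (x=5, y=3) -> (x=6, y=3) -> (x=6, y=4) -> (x=6, y=5) -> (x=6, y=6) -> (x=6, y=7) -> (x=6, y=8) -> (x=6, y=9) -> (x=7, y=9)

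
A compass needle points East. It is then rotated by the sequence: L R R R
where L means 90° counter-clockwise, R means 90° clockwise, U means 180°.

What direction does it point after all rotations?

Answer: Final heading: West

Derivation:
Start: East
  L (left (90° counter-clockwise)) -> North
  R (right (90° clockwise)) -> East
  R (right (90° clockwise)) -> South
  R (right (90° clockwise)) -> West
Final: West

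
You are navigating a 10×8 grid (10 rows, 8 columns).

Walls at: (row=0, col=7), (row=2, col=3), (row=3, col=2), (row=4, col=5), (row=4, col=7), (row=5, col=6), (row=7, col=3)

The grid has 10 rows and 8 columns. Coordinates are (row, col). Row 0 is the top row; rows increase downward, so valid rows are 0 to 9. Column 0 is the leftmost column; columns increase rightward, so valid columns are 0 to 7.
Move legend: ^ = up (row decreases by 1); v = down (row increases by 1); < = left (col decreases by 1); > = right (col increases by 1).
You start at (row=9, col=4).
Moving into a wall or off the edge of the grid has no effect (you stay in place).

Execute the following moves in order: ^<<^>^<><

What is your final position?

Answer: Final position: (row=6, col=1)

Derivation:
Start: (row=9, col=4)
  ^ (up): (row=9, col=4) -> (row=8, col=4)
  < (left): (row=8, col=4) -> (row=8, col=3)
  < (left): (row=8, col=3) -> (row=8, col=2)
  ^ (up): (row=8, col=2) -> (row=7, col=2)
  > (right): blocked, stay at (row=7, col=2)
  ^ (up): (row=7, col=2) -> (row=6, col=2)
  < (left): (row=6, col=2) -> (row=6, col=1)
  > (right): (row=6, col=1) -> (row=6, col=2)
  < (left): (row=6, col=2) -> (row=6, col=1)
Final: (row=6, col=1)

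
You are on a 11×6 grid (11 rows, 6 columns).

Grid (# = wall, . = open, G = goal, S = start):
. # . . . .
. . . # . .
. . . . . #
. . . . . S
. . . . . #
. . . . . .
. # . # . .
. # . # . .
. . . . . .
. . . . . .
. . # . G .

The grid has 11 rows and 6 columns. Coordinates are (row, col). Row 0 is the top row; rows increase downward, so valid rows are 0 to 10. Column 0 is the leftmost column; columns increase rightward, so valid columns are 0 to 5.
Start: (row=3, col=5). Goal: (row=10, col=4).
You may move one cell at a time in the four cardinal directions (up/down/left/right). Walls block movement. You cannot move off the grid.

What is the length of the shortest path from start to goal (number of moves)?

Answer: Shortest path length: 8

Derivation:
BFS from (row=3, col=5) until reaching (row=10, col=4):
  Distance 0: (row=3, col=5)
  Distance 1: (row=3, col=4)
  Distance 2: (row=2, col=4), (row=3, col=3), (row=4, col=4)
  Distance 3: (row=1, col=4), (row=2, col=3), (row=3, col=2), (row=4, col=3), (row=5, col=4)
  Distance 4: (row=0, col=4), (row=1, col=5), (row=2, col=2), (row=3, col=1), (row=4, col=2), (row=5, col=3), (row=5, col=5), (row=6, col=4)
  Distance 5: (row=0, col=3), (row=0, col=5), (row=1, col=2), (row=2, col=1), (row=3, col=0), (row=4, col=1), (row=5, col=2), (row=6, col=5), (row=7, col=4)
  Distance 6: (row=0, col=2), (row=1, col=1), (row=2, col=0), (row=4, col=0), (row=5, col=1), (row=6, col=2), (row=7, col=5), (row=8, col=4)
  Distance 7: (row=1, col=0), (row=5, col=0), (row=7, col=2), (row=8, col=3), (row=8, col=5), (row=9, col=4)
  Distance 8: (row=0, col=0), (row=6, col=0), (row=8, col=2), (row=9, col=3), (row=9, col=5), (row=10, col=4)  <- goal reached here
One shortest path (8 moves): (row=3, col=5) -> (row=3, col=4) -> (row=4, col=4) -> (row=5, col=4) -> (row=6, col=4) -> (row=7, col=4) -> (row=8, col=4) -> (row=9, col=4) -> (row=10, col=4)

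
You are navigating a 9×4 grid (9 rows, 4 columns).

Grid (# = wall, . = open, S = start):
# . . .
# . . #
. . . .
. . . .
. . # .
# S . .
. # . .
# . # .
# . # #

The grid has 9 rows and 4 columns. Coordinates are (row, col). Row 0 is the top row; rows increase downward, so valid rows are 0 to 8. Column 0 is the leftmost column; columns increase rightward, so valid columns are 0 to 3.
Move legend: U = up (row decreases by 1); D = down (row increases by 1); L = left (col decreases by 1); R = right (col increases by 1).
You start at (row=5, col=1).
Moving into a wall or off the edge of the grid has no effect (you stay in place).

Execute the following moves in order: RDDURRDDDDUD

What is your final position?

Answer: Final position: (row=7, col=3)

Derivation:
Start: (row=5, col=1)
  R (right): (row=5, col=1) -> (row=5, col=2)
  D (down): (row=5, col=2) -> (row=6, col=2)
  D (down): blocked, stay at (row=6, col=2)
  U (up): (row=6, col=2) -> (row=5, col=2)
  R (right): (row=5, col=2) -> (row=5, col=3)
  R (right): blocked, stay at (row=5, col=3)
  D (down): (row=5, col=3) -> (row=6, col=3)
  D (down): (row=6, col=3) -> (row=7, col=3)
  D (down): blocked, stay at (row=7, col=3)
  D (down): blocked, stay at (row=7, col=3)
  U (up): (row=7, col=3) -> (row=6, col=3)
  D (down): (row=6, col=3) -> (row=7, col=3)
Final: (row=7, col=3)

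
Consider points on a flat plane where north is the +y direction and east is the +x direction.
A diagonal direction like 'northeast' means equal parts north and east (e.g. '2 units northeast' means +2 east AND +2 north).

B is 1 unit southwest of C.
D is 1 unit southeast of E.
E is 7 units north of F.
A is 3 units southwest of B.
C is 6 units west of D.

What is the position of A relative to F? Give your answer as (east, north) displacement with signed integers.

Place F at the origin (east=0, north=0).
  E is 7 units north of F: delta (east=+0, north=+7); E at (east=0, north=7).
  D is 1 unit southeast of E: delta (east=+1, north=-1); D at (east=1, north=6).
  C is 6 units west of D: delta (east=-6, north=+0); C at (east=-5, north=6).
  B is 1 unit southwest of C: delta (east=-1, north=-1); B at (east=-6, north=5).
  A is 3 units southwest of B: delta (east=-3, north=-3); A at (east=-9, north=2).
Therefore A relative to F: (east=-9, north=2).

Answer: A is at (east=-9, north=2) relative to F.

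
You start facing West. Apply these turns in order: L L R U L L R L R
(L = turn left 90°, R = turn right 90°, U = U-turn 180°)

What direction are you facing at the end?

Start: West
  L (left (90° counter-clockwise)) -> South
  L (left (90° counter-clockwise)) -> East
  R (right (90° clockwise)) -> South
  U (U-turn (180°)) -> North
  L (left (90° counter-clockwise)) -> West
  L (left (90° counter-clockwise)) -> South
  R (right (90° clockwise)) -> West
  L (left (90° counter-clockwise)) -> South
  R (right (90° clockwise)) -> West
Final: West

Answer: Final heading: West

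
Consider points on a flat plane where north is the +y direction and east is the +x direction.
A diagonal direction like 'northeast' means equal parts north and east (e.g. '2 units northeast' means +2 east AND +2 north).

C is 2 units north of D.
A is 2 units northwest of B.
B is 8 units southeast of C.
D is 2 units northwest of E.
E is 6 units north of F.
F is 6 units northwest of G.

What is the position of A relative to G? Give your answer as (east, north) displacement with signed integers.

Place G at the origin (east=0, north=0).
  F is 6 units northwest of G: delta (east=-6, north=+6); F at (east=-6, north=6).
  E is 6 units north of F: delta (east=+0, north=+6); E at (east=-6, north=12).
  D is 2 units northwest of E: delta (east=-2, north=+2); D at (east=-8, north=14).
  C is 2 units north of D: delta (east=+0, north=+2); C at (east=-8, north=16).
  B is 8 units southeast of C: delta (east=+8, north=-8); B at (east=0, north=8).
  A is 2 units northwest of B: delta (east=-2, north=+2); A at (east=-2, north=10).
Therefore A relative to G: (east=-2, north=10).

Answer: A is at (east=-2, north=10) relative to G.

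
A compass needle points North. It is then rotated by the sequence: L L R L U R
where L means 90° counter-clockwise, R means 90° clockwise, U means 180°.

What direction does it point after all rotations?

Start: North
  L (left (90° counter-clockwise)) -> West
  L (left (90° counter-clockwise)) -> South
  R (right (90° clockwise)) -> West
  L (left (90° counter-clockwise)) -> South
  U (U-turn (180°)) -> North
  R (right (90° clockwise)) -> East
Final: East

Answer: Final heading: East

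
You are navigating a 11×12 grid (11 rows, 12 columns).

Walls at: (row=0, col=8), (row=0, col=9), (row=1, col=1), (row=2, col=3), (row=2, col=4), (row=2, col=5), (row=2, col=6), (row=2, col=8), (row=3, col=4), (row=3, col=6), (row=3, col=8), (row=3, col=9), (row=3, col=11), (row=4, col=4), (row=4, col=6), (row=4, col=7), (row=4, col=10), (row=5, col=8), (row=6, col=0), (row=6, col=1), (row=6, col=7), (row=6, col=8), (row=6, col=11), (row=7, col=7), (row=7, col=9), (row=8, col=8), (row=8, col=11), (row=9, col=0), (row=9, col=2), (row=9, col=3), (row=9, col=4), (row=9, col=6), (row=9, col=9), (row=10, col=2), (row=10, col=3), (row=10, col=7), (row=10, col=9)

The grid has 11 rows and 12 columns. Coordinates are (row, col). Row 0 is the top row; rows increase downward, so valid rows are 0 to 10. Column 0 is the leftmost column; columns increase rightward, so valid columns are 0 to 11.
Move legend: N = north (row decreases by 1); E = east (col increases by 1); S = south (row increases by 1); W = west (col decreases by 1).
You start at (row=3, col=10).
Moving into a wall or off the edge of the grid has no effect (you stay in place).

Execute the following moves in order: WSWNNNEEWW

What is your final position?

Start: (row=3, col=10)
  W (west): blocked, stay at (row=3, col=10)
  S (south): blocked, stay at (row=3, col=10)
  W (west): blocked, stay at (row=3, col=10)
  N (north): (row=3, col=10) -> (row=2, col=10)
  N (north): (row=2, col=10) -> (row=1, col=10)
  N (north): (row=1, col=10) -> (row=0, col=10)
  E (east): (row=0, col=10) -> (row=0, col=11)
  E (east): blocked, stay at (row=0, col=11)
  W (west): (row=0, col=11) -> (row=0, col=10)
  W (west): blocked, stay at (row=0, col=10)
Final: (row=0, col=10)

Answer: Final position: (row=0, col=10)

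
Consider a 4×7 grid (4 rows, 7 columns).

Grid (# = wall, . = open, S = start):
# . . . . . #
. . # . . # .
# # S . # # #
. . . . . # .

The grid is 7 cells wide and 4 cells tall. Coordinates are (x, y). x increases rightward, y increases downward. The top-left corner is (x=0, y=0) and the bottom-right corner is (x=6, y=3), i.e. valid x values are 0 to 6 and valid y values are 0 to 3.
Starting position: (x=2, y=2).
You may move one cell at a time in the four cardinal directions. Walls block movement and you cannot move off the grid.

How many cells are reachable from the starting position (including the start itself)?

Answer: Reachable cells: 16

Derivation:
BFS flood-fill from (x=2, y=2):
  Distance 0: (x=2, y=2)
  Distance 1: (x=3, y=2), (x=2, y=3)
  Distance 2: (x=3, y=1), (x=1, y=3), (x=3, y=3)
  Distance 3: (x=3, y=0), (x=4, y=1), (x=0, y=3), (x=4, y=3)
  Distance 4: (x=2, y=0), (x=4, y=0)
  Distance 5: (x=1, y=0), (x=5, y=0)
  Distance 6: (x=1, y=1)
  Distance 7: (x=0, y=1)
Total reachable: 16 (grid has 18 open cells total)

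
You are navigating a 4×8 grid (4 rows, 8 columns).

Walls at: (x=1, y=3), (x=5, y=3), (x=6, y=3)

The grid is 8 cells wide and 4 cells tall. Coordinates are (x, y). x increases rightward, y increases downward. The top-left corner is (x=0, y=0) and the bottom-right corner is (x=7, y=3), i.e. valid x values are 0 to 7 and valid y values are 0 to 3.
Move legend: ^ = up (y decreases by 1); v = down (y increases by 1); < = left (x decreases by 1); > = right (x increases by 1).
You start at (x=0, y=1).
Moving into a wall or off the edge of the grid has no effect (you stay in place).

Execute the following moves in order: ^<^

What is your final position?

Answer: Final position: (x=0, y=0)

Derivation:
Start: (x=0, y=1)
  ^ (up): (x=0, y=1) -> (x=0, y=0)
  < (left): blocked, stay at (x=0, y=0)
  ^ (up): blocked, stay at (x=0, y=0)
Final: (x=0, y=0)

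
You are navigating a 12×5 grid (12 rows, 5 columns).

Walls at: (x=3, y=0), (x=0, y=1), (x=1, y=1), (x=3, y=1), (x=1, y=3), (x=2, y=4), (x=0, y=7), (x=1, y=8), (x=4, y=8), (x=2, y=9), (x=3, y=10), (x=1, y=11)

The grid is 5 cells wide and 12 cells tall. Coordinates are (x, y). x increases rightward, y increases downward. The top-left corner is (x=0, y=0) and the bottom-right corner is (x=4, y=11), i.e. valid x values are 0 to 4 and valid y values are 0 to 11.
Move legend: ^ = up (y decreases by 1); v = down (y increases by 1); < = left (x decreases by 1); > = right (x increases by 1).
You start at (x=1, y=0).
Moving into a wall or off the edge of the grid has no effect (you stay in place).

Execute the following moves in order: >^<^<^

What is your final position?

Start: (x=1, y=0)
  > (right): (x=1, y=0) -> (x=2, y=0)
  ^ (up): blocked, stay at (x=2, y=0)
  < (left): (x=2, y=0) -> (x=1, y=0)
  ^ (up): blocked, stay at (x=1, y=0)
  < (left): (x=1, y=0) -> (x=0, y=0)
  ^ (up): blocked, stay at (x=0, y=0)
Final: (x=0, y=0)

Answer: Final position: (x=0, y=0)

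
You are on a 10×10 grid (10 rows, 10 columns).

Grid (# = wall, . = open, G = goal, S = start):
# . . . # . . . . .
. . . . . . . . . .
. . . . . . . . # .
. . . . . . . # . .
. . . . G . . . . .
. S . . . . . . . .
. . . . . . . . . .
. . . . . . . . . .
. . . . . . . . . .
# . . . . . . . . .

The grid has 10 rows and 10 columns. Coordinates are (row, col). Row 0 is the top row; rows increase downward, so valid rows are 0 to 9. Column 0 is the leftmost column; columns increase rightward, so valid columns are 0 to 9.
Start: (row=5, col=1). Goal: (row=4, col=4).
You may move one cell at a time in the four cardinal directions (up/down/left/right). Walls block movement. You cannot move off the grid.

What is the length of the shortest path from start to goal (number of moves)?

BFS from (row=5, col=1) until reaching (row=4, col=4):
  Distance 0: (row=5, col=1)
  Distance 1: (row=4, col=1), (row=5, col=0), (row=5, col=2), (row=6, col=1)
  Distance 2: (row=3, col=1), (row=4, col=0), (row=4, col=2), (row=5, col=3), (row=6, col=0), (row=6, col=2), (row=7, col=1)
  Distance 3: (row=2, col=1), (row=3, col=0), (row=3, col=2), (row=4, col=3), (row=5, col=4), (row=6, col=3), (row=7, col=0), (row=7, col=2), (row=8, col=1)
  Distance 4: (row=1, col=1), (row=2, col=0), (row=2, col=2), (row=3, col=3), (row=4, col=4), (row=5, col=5), (row=6, col=4), (row=7, col=3), (row=8, col=0), (row=8, col=2), (row=9, col=1)  <- goal reached here
One shortest path (4 moves): (row=5, col=1) -> (row=5, col=2) -> (row=5, col=3) -> (row=5, col=4) -> (row=4, col=4)

Answer: Shortest path length: 4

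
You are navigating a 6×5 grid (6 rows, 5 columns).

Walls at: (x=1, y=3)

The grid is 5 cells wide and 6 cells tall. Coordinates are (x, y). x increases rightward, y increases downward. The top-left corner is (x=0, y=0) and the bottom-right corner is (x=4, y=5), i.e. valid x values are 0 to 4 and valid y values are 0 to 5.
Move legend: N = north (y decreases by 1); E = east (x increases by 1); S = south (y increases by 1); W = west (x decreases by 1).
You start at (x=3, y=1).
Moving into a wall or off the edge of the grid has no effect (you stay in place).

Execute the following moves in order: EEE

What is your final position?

Answer: Final position: (x=4, y=1)

Derivation:
Start: (x=3, y=1)
  E (east): (x=3, y=1) -> (x=4, y=1)
  E (east): blocked, stay at (x=4, y=1)
  E (east): blocked, stay at (x=4, y=1)
Final: (x=4, y=1)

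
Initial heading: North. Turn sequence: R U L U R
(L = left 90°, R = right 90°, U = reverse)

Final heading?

Start: North
  R (right (90° clockwise)) -> East
  U (U-turn (180°)) -> West
  L (left (90° counter-clockwise)) -> South
  U (U-turn (180°)) -> North
  R (right (90° clockwise)) -> East
Final: East

Answer: Final heading: East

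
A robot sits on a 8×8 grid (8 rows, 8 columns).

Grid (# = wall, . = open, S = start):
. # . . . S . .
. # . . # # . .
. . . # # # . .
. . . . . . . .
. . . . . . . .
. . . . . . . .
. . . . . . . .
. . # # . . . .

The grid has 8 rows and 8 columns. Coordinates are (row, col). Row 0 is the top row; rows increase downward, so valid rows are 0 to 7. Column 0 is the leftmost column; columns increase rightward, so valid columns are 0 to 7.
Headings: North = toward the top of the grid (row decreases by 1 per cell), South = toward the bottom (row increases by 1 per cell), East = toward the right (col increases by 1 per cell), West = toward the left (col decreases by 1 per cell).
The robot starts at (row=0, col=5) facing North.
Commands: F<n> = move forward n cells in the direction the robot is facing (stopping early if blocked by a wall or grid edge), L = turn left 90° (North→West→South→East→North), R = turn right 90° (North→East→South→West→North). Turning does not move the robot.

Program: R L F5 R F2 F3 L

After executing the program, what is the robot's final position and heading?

Answer: Final position: (row=0, col=7), facing North

Derivation:
Start: (row=0, col=5), facing North
  R: turn right, now facing East
  L: turn left, now facing North
  F5: move forward 0/5 (blocked), now at (row=0, col=5)
  R: turn right, now facing East
  F2: move forward 2, now at (row=0, col=7)
  F3: move forward 0/3 (blocked), now at (row=0, col=7)
  L: turn left, now facing North
Final: (row=0, col=7), facing North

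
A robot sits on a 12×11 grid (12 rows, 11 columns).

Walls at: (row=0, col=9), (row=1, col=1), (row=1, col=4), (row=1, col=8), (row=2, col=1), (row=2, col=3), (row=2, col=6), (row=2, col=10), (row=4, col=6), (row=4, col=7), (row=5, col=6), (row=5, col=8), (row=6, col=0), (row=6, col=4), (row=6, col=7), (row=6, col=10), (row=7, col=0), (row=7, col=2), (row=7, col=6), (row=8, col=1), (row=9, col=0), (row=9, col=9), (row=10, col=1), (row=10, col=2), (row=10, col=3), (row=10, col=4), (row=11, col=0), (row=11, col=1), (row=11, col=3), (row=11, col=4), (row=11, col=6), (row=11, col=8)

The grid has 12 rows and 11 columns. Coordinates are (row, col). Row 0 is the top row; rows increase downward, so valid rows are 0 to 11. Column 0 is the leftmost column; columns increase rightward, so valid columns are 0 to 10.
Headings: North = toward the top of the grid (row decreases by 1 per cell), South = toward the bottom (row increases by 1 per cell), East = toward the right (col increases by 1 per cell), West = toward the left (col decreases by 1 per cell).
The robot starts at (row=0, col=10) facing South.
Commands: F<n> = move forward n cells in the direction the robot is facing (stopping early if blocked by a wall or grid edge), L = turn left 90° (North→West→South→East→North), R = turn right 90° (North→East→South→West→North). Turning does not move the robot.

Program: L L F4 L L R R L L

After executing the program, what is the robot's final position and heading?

Start: (row=0, col=10), facing South
  L: turn left, now facing East
  L: turn left, now facing North
  F4: move forward 0/4 (blocked), now at (row=0, col=10)
  L: turn left, now facing West
  L: turn left, now facing South
  R: turn right, now facing West
  R: turn right, now facing North
  L: turn left, now facing West
  L: turn left, now facing South
Final: (row=0, col=10), facing South

Answer: Final position: (row=0, col=10), facing South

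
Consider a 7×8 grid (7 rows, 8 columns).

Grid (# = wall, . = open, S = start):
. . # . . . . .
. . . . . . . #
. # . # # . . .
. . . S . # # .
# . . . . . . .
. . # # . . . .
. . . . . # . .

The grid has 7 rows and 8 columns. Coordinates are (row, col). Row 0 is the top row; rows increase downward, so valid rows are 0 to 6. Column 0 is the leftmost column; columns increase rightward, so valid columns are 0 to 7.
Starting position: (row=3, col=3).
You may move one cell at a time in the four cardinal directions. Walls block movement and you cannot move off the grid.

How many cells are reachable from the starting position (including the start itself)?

Answer: Reachable cells: 45

Derivation:
BFS flood-fill from (row=3, col=3):
  Distance 0: (row=3, col=3)
  Distance 1: (row=3, col=2), (row=3, col=4), (row=4, col=3)
  Distance 2: (row=2, col=2), (row=3, col=1), (row=4, col=2), (row=4, col=4)
  Distance 3: (row=1, col=2), (row=3, col=0), (row=4, col=1), (row=4, col=5), (row=5, col=4)
  Distance 4: (row=1, col=1), (row=1, col=3), (row=2, col=0), (row=4, col=6), (row=5, col=1), (row=5, col=5), (row=6, col=4)
  Distance 5: (row=0, col=1), (row=0, col=3), (row=1, col=0), (row=1, col=4), (row=4, col=7), (row=5, col=0), (row=5, col=6), (row=6, col=1), (row=6, col=3)
  Distance 6: (row=0, col=0), (row=0, col=4), (row=1, col=5), (row=3, col=7), (row=5, col=7), (row=6, col=0), (row=6, col=2), (row=6, col=6)
  Distance 7: (row=0, col=5), (row=1, col=6), (row=2, col=5), (row=2, col=7), (row=6, col=7)
  Distance 8: (row=0, col=6), (row=2, col=6)
  Distance 9: (row=0, col=7)
Total reachable: 45 (grid has 45 open cells total)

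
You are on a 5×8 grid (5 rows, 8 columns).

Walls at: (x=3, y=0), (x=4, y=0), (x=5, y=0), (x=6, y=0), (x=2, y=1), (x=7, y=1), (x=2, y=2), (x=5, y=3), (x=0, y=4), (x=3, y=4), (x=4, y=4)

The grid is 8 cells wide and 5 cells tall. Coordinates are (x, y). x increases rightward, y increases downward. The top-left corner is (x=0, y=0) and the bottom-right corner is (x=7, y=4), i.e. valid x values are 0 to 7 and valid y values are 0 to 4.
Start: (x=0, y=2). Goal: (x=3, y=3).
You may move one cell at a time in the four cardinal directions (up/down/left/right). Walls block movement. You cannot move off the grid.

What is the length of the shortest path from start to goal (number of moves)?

Answer: Shortest path length: 4

Derivation:
BFS from (x=0, y=2) until reaching (x=3, y=3):
  Distance 0: (x=0, y=2)
  Distance 1: (x=0, y=1), (x=1, y=2), (x=0, y=3)
  Distance 2: (x=0, y=0), (x=1, y=1), (x=1, y=3)
  Distance 3: (x=1, y=0), (x=2, y=3), (x=1, y=4)
  Distance 4: (x=2, y=0), (x=3, y=3), (x=2, y=4)  <- goal reached here
One shortest path (4 moves): (x=0, y=2) -> (x=1, y=2) -> (x=1, y=3) -> (x=2, y=3) -> (x=3, y=3)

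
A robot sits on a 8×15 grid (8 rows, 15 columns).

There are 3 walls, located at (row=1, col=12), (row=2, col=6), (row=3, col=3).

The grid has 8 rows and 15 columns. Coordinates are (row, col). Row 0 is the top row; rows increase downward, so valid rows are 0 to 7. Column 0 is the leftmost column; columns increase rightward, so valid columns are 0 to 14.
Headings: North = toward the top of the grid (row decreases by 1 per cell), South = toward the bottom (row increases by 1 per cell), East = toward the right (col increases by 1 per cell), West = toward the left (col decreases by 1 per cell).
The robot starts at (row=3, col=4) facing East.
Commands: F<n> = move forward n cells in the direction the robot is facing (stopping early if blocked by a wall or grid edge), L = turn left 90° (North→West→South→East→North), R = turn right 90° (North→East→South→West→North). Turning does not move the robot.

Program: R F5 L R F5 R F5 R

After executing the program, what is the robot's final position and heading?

Start: (row=3, col=4), facing East
  R: turn right, now facing South
  F5: move forward 4/5 (blocked), now at (row=7, col=4)
  L: turn left, now facing East
  R: turn right, now facing South
  F5: move forward 0/5 (blocked), now at (row=7, col=4)
  R: turn right, now facing West
  F5: move forward 4/5 (blocked), now at (row=7, col=0)
  R: turn right, now facing North
Final: (row=7, col=0), facing North

Answer: Final position: (row=7, col=0), facing North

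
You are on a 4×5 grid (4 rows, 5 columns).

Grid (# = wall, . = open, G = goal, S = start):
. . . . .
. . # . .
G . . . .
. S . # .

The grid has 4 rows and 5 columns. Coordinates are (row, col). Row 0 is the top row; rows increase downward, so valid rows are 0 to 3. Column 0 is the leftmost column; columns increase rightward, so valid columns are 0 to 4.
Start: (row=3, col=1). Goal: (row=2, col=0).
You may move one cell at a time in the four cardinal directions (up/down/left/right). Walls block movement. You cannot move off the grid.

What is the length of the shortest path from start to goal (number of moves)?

BFS from (row=3, col=1) until reaching (row=2, col=0):
  Distance 0: (row=3, col=1)
  Distance 1: (row=2, col=1), (row=3, col=0), (row=3, col=2)
  Distance 2: (row=1, col=1), (row=2, col=0), (row=2, col=2)  <- goal reached here
One shortest path (2 moves): (row=3, col=1) -> (row=3, col=0) -> (row=2, col=0)

Answer: Shortest path length: 2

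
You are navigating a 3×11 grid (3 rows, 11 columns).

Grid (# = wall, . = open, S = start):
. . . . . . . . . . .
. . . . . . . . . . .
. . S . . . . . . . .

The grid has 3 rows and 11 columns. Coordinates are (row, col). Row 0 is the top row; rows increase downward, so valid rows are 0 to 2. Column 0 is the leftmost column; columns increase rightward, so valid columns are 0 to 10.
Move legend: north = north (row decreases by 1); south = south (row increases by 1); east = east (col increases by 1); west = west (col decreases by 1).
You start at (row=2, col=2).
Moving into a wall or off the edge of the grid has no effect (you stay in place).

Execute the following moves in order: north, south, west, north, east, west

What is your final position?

Answer: Final position: (row=1, col=1)

Derivation:
Start: (row=2, col=2)
  north (north): (row=2, col=2) -> (row=1, col=2)
  south (south): (row=1, col=2) -> (row=2, col=2)
  west (west): (row=2, col=2) -> (row=2, col=1)
  north (north): (row=2, col=1) -> (row=1, col=1)
  east (east): (row=1, col=1) -> (row=1, col=2)
  west (west): (row=1, col=2) -> (row=1, col=1)
Final: (row=1, col=1)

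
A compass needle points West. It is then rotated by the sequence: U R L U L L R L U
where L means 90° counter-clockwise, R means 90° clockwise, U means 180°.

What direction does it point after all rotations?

Start: West
  U (U-turn (180°)) -> East
  R (right (90° clockwise)) -> South
  L (left (90° counter-clockwise)) -> East
  U (U-turn (180°)) -> West
  L (left (90° counter-clockwise)) -> South
  L (left (90° counter-clockwise)) -> East
  R (right (90° clockwise)) -> South
  L (left (90° counter-clockwise)) -> East
  U (U-turn (180°)) -> West
Final: West

Answer: Final heading: West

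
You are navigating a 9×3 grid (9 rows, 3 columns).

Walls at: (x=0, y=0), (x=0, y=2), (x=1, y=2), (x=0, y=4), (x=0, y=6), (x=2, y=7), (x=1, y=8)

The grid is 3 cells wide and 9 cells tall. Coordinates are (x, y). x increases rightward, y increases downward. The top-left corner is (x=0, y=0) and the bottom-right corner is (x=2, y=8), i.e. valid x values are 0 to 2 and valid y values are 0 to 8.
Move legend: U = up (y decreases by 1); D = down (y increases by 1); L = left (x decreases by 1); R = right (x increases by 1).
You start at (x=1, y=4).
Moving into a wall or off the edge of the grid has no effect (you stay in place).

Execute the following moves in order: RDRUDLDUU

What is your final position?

Start: (x=1, y=4)
  R (right): (x=1, y=4) -> (x=2, y=4)
  D (down): (x=2, y=4) -> (x=2, y=5)
  R (right): blocked, stay at (x=2, y=5)
  U (up): (x=2, y=5) -> (x=2, y=4)
  D (down): (x=2, y=4) -> (x=2, y=5)
  L (left): (x=2, y=5) -> (x=1, y=5)
  D (down): (x=1, y=5) -> (x=1, y=6)
  U (up): (x=1, y=6) -> (x=1, y=5)
  U (up): (x=1, y=5) -> (x=1, y=4)
Final: (x=1, y=4)

Answer: Final position: (x=1, y=4)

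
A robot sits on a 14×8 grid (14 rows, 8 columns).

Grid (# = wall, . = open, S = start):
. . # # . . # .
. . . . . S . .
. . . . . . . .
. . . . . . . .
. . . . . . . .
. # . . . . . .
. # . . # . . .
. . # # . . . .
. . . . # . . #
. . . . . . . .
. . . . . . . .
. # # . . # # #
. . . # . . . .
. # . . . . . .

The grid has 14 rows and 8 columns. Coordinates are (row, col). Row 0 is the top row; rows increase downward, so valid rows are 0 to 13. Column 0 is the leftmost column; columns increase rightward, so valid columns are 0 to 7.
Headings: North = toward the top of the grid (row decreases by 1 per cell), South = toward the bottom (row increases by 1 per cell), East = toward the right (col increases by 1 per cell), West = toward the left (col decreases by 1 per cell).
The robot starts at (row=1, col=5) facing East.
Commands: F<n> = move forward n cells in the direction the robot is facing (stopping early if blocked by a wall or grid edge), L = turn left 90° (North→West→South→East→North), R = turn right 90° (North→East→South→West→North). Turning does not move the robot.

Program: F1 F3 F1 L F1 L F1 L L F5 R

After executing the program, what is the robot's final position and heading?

Answer: Final position: (row=0, col=7), facing South

Derivation:
Start: (row=1, col=5), facing East
  F1: move forward 1, now at (row=1, col=6)
  F3: move forward 1/3 (blocked), now at (row=1, col=7)
  F1: move forward 0/1 (blocked), now at (row=1, col=7)
  L: turn left, now facing North
  F1: move forward 1, now at (row=0, col=7)
  L: turn left, now facing West
  F1: move forward 0/1 (blocked), now at (row=0, col=7)
  L: turn left, now facing South
  L: turn left, now facing East
  F5: move forward 0/5 (blocked), now at (row=0, col=7)
  R: turn right, now facing South
Final: (row=0, col=7), facing South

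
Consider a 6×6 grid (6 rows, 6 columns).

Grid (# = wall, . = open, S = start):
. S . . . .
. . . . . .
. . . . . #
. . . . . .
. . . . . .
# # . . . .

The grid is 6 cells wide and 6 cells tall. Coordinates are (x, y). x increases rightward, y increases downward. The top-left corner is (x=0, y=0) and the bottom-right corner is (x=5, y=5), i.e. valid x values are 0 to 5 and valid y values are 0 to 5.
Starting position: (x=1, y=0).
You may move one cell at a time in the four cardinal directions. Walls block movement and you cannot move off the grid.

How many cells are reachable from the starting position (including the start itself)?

Answer: Reachable cells: 33

Derivation:
BFS flood-fill from (x=1, y=0):
  Distance 0: (x=1, y=0)
  Distance 1: (x=0, y=0), (x=2, y=0), (x=1, y=1)
  Distance 2: (x=3, y=0), (x=0, y=1), (x=2, y=1), (x=1, y=2)
  Distance 3: (x=4, y=0), (x=3, y=1), (x=0, y=2), (x=2, y=2), (x=1, y=3)
  Distance 4: (x=5, y=0), (x=4, y=1), (x=3, y=2), (x=0, y=3), (x=2, y=3), (x=1, y=4)
  Distance 5: (x=5, y=1), (x=4, y=2), (x=3, y=3), (x=0, y=4), (x=2, y=4)
  Distance 6: (x=4, y=3), (x=3, y=4), (x=2, y=5)
  Distance 7: (x=5, y=3), (x=4, y=4), (x=3, y=5)
  Distance 8: (x=5, y=4), (x=4, y=5)
  Distance 9: (x=5, y=5)
Total reachable: 33 (grid has 33 open cells total)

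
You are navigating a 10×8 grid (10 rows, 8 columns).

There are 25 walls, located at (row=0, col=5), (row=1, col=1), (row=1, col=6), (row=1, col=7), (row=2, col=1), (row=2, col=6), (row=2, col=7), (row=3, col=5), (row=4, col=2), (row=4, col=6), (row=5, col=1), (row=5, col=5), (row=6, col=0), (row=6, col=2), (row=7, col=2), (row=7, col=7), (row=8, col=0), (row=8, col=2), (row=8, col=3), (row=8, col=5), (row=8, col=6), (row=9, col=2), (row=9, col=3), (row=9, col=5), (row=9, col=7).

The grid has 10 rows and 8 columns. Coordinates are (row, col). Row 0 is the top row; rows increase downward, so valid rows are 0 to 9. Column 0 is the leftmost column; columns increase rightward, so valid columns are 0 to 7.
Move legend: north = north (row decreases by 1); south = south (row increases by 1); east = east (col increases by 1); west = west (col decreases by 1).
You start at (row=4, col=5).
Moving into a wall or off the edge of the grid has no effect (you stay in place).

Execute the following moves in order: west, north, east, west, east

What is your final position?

Answer: Final position: (row=3, col=4)

Derivation:
Start: (row=4, col=5)
  west (west): (row=4, col=5) -> (row=4, col=4)
  north (north): (row=4, col=4) -> (row=3, col=4)
  east (east): blocked, stay at (row=3, col=4)
  west (west): (row=3, col=4) -> (row=3, col=3)
  east (east): (row=3, col=3) -> (row=3, col=4)
Final: (row=3, col=4)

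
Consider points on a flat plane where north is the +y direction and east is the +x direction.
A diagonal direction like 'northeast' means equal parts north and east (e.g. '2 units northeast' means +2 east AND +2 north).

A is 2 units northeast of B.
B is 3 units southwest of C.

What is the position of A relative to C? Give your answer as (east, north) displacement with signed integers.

Place C at the origin (east=0, north=0).
  B is 3 units southwest of C: delta (east=-3, north=-3); B at (east=-3, north=-3).
  A is 2 units northeast of B: delta (east=+2, north=+2); A at (east=-1, north=-1).
Therefore A relative to C: (east=-1, north=-1).

Answer: A is at (east=-1, north=-1) relative to C.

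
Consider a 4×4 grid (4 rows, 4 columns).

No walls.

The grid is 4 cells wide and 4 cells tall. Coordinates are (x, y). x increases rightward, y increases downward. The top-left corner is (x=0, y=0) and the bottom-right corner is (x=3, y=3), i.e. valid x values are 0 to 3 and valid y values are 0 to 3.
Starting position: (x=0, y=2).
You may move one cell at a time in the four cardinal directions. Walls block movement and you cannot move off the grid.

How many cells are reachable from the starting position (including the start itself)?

Answer: Reachable cells: 16

Derivation:
BFS flood-fill from (x=0, y=2):
  Distance 0: (x=0, y=2)
  Distance 1: (x=0, y=1), (x=1, y=2), (x=0, y=3)
  Distance 2: (x=0, y=0), (x=1, y=1), (x=2, y=2), (x=1, y=3)
  Distance 3: (x=1, y=0), (x=2, y=1), (x=3, y=2), (x=2, y=3)
  Distance 4: (x=2, y=0), (x=3, y=1), (x=3, y=3)
  Distance 5: (x=3, y=0)
Total reachable: 16 (grid has 16 open cells total)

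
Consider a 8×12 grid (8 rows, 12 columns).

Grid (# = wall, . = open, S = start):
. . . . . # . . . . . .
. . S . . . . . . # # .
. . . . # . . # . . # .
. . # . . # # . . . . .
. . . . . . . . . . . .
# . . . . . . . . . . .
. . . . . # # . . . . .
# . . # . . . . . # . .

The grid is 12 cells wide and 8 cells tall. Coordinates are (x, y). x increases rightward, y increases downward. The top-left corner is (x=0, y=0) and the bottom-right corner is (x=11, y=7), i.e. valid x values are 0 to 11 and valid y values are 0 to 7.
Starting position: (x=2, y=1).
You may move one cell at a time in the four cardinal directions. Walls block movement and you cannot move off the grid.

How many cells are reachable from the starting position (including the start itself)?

Answer: Reachable cells: 81

Derivation:
BFS flood-fill from (x=2, y=1):
  Distance 0: (x=2, y=1)
  Distance 1: (x=2, y=0), (x=1, y=1), (x=3, y=1), (x=2, y=2)
  Distance 2: (x=1, y=0), (x=3, y=0), (x=0, y=1), (x=4, y=1), (x=1, y=2), (x=3, y=2)
  Distance 3: (x=0, y=0), (x=4, y=0), (x=5, y=1), (x=0, y=2), (x=1, y=3), (x=3, y=3)
  Distance 4: (x=6, y=1), (x=5, y=2), (x=0, y=3), (x=4, y=3), (x=1, y=4), (x=3, y=4)
  Distance 5: (x=6, y=0), (x=7, y=1), (x=6, y=2), (x=0, y=4), (x=2, y=4), (x=4, y=4), (x=1, y=5), (x=3, y=5)
  Distance 6: (x=7, y=0), (x=8, y=1), (x=5, y=4), (x=2, y=5), (x=4, y=5), (x=1, y=6), (x=3, y=6)
  Distance 7: (x=8, y=0), (x=8, y=2), (x=6, y=4), (x=5, y=5), (x=0, y=6), (x=2, y=6), (x=4, y=6), (x=1, y=7)
  Distance 8: (x=9, y=0), (x=9, y=2), (x=8, y=3), (x=7, y=4), (x=6, y=5), (x=2, y=7), (x=4, y=7)
  Distance 9: (x=10, y=0), (x=7, y=3), (x=9, y=3), (x=8, y=4), (x=7, y=5), (x=5, y=7)
  Distance 10: (x=11, y=0), (x=10, y=3), (x=9, y=4), (x=8, y=5), (x=7, y=6), (x=6, y=7)
  Distance 11: (x=11, y=1), (x=11, y=3), (x=10, y=4), (x=9, y=5), (x=8, y=6), (x=7, y=7)
  Distance 12: (x=11, y=2), (x=11, y=4), (x=10, y=5), (x=9, y=6), (x=8, y=7)
  Distance 13: (x=11, y=5), (x=10, y=6)
  Distance 14: (x=11, y=6), (x=10, y=7)
  Distance 15: (x=11, y=7)
Total reachable: 81 (grid has 81 open cells total)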